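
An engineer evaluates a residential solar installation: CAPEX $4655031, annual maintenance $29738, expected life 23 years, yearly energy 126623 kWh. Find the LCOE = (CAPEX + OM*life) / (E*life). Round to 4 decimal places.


Total cost = CAPEX + OM * lifetime = 4655031 + 29738 * 23 = 4655031 + 683974 = 5339005
Total generation = annual * lifetime = 126623 * 23 = 2912329 kWh
LCOE = 5339005 / 2912329
LCOE = 1.8332 $/kWh

1.8332


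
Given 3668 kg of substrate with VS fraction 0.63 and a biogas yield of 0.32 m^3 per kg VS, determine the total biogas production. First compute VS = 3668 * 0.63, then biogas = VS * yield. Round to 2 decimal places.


Compute volatile solids:
  VS = mass * VS_fraction = 3668 * 0.63 = 2310.84 kg
Calculate biogas volume:
  Biogas = VS * specific_yield = 2310.84 * 0.32
  Biogas = 739.47 m^3

739.47


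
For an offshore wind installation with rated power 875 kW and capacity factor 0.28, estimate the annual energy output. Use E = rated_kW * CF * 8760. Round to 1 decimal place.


Annual energy = rated_kW * capacity_factor * hours_per_year
Given: P_rated = 875 kW, CF = 0.28, hours = 8760
E = 875 * 0.28 * 8760
E = 2146200.0 kWh

2146200.0


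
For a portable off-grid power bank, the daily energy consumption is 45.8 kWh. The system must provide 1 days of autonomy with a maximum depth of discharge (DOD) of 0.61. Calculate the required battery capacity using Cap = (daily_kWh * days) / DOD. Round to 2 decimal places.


Total energy needed = daily * days = 45.8 * 1 = 45.8 kWh
Account for depth of discharge:
  Cap = total_energy / DOD = 45.8 / 0.61
  Cap = 75.08 kWh

75.08


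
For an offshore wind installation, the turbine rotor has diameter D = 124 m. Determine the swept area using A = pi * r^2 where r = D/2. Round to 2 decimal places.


Compute the rotor radius:
  r = D / 2 = 124 / 2 = 62.0 m
Calculate swept area:
  A = pi * r^2 = pi * 62.0^2
  A = 12076.28 m^2

12076.28


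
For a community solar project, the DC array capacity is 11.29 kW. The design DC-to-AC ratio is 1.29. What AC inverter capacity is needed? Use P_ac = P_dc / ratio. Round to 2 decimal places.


The inverter AC capacity is determined by the DC/AC ratio.
Given: P_dc = 11.29 kW, DC/AC ratio = 1.29
P_ac = P_dc / ratio = 11.29 / 1.29
P_ac = 8.75 kW

8.75


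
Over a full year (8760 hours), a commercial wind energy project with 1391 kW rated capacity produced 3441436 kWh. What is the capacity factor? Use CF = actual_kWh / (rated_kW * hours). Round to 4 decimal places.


Capacity factor = actual output / maximum possible output
Maximum possible = rated * hours = 1391 * 8760 = 12185160 kWh
CF = 3441436 / 12185160
CF = 0.2824

0.2824


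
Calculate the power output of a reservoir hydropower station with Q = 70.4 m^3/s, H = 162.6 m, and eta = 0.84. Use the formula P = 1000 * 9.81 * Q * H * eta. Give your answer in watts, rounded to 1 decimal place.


Apply the hydropower formula P = rho * g * Q * H * eta
rho * g = 1000 * 9.81 = 9810.0
P = 9810.0 * 70.4 * 162.6 * 0.84
P = 94328188.4 W

94328188.4


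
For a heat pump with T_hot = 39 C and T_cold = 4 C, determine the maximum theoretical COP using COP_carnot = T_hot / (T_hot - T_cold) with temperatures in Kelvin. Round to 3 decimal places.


Convert to Kelvin:
  T_hot = 39 + 273.15 = 312.15 K
  T_cold = 4 + 273.15 = 277.15 K
Apply Carnot COP formula:
  COP = T_hot_K / (T_hot_K - T_cold_K) = 312.15 / 35.0
  COP = 8.919

8.919


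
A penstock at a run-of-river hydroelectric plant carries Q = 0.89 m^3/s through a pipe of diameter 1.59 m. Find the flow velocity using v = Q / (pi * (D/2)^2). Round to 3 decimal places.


Compute pipe cross-sectional area:
  A = pi * (D/2)^2 = pi * (1.59/2)^2 = 1.9856 m^2
Calculate velocity:
  v = Q / A = 0.89 / 1.9856
  v = 0.448 m/s

0.448


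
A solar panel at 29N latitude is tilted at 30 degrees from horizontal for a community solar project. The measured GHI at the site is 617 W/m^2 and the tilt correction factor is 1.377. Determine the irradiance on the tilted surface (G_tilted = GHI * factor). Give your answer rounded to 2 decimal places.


Identify the given values:
  GHI = 617 W/m^2, tilt correction factor = 1.377
Apply the formula G_tilted = GHI * factor:
  G_tilted = 617 * 1.377
  G_tilted = 849.61 W/m^2

849.61


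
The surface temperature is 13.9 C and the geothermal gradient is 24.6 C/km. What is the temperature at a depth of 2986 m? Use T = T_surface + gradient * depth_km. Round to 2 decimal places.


Convert depth to km: 2986 / 1000 = 2.986 km
Temperature increase = gradient * depth_km = 24.6 * 2.986 = 73.46 C
Temperature at depth = T_surface + delta_T = 13.9 + 73.46
T = 87.36 C

87.36


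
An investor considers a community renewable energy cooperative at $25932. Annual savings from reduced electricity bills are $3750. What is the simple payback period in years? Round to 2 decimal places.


Simple payback period = initial cost / annual savings
Payback = 25932 / 3750
Payback = 6.92 years

6.92


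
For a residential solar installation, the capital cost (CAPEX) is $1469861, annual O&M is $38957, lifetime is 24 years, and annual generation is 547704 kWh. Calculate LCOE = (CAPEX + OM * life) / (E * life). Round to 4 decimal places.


Total cost = CAPEX + OM * lifetime = 1469861 + 38957 * 24 = 1469861 + 934968 = 2404829
Total generation = annual * lifetime = 547704 * 24 = 13144896 kWh
LCOE = 2404829 / 13144896
LCOE = 0.1829 $/kWh

0.1829


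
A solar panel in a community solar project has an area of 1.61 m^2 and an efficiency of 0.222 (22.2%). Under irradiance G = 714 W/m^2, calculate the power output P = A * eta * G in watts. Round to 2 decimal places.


Use the solar power formula P = A * eta * G.
Given: A = 1.61 m^2, eta = 0.222, G = 714 W/m^2
P = 1.61 * 0.222 * 714
P = 255.20 W

255.20


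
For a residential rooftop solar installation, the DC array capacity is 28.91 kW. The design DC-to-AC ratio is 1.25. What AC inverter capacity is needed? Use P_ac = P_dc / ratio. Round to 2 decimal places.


The inverter AC capacity is determined by the DC/AC ratio.
Given: P_dc = 28.91 kW, DC/AC ratio = 1.25
P_ac = P_dc / ratio = 28.91 / 1.25
P_ac = 23.13 kW

23.13


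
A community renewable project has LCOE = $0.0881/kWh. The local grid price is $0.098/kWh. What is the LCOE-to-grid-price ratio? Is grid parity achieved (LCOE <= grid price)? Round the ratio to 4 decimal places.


Compare LCOE to grid price:
  LCOE = $0.0881/kWh, Grid price = $0.098/kWh
  Ratio = LCOE / grid_price = 0.0881 / 0.098 = 0.8990
  Grid parity achieved (ratio <= 1)? yes

0.8990


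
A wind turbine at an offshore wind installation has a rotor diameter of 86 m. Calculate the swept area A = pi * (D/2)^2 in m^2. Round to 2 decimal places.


Compute the rotor radius:
  r = D / 2 = 86 / 2 = 43.0 m
Calculate swept area:
  A = pi * r^2 = pi * 43.0^2
  A = 5808.80 m^2

5808.80


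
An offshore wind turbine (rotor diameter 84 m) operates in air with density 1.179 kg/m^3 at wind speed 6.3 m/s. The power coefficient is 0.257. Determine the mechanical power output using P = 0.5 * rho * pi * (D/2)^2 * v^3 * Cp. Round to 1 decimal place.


Step 1 -- Compute swept area:
  A = pi * (D/2)^2 = pi * (84/2)^2 = 5541.77 m^2
Step 2 -- Apply wind power equation:
  P = 0.5 * rho * A * v^3 * Cp
  v^3 = 6.3^3 = 250.047
  P = 0.5 * 1.179 * 5541.77 * 250.047 * 0.257
  P = 209936.1 W

209936.1


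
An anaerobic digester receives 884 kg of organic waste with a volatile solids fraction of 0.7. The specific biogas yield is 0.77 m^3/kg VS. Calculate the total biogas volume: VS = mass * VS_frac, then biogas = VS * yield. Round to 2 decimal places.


Compute volatile solids:
  VS = mass * VS_fraction = 884 * 0.7 = 618.8 kg
Calculate biogas volume:
  Biogas = VS * specific_yield = 618.8 * 0.77
  Biogas = 476.48 m^3

476.48


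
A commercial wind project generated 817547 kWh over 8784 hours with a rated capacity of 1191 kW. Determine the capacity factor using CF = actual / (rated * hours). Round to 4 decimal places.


Capacity factor = actual output / maximum possible output
Maximum possible = rated * hours = 1191 * 8784 = 10461744 kWh
CF = 817547 / 10461744
CF = 0.0781

0.0781


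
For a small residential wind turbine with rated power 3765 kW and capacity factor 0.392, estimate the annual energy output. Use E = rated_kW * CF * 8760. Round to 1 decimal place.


Annual energy = rated_kW * capacity_factor * hours_per_year
Given: P_rated = 3765 kW, CF = 0.392, hours = 8760
E = 3765 * 0.392 * 8760
E = 12928708.8 kWh

12928708.8


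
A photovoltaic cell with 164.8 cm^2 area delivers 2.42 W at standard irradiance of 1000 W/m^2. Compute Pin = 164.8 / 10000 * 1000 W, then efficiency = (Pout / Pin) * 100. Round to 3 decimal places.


First compute the input power:
  Pin = area_cm2 / 10000 * G = 164.8 / 10000 * 1000 = 16.48 W
Then compute efficiency:
  Efficiency = (Pout / Pin) * 100 = (2.42 / 16.48) * 100
  Efficiency = 14.684%

14.684


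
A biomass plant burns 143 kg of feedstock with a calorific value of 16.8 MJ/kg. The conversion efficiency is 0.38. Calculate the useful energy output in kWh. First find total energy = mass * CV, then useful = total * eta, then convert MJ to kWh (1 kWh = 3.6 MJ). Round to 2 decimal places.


Total energy = mass * CV = 143 * 16.8 = 2402.4 MJ
Useful energy = total * eta = 2402.4 * 0.38 = 912.91 MJ
Convert to kWh: 912.91 / 3.6
Useful energy = 253.59 kWh

253.59


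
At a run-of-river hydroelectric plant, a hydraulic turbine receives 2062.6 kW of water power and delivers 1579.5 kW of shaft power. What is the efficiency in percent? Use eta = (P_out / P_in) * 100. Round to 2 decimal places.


Turbine efficiency = (output power / input power) * 100
eta = (1579.5 / 2062.6) * 100
eta = 76.58%

76.58


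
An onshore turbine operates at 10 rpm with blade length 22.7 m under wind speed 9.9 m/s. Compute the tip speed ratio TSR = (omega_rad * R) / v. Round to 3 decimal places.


Convert rotational speed to rad/s:
  omega = 10 * 2 * pi / 60 = 1.0472 rad/s
Compute tip speed:
  v_tip = omega * R = 1.0472 * 22.7 = 23.771 m/s
Tip speed ratio:
  TSR = v_tip / v_wind = 23.771 / 9.9 = 2.401

2.401


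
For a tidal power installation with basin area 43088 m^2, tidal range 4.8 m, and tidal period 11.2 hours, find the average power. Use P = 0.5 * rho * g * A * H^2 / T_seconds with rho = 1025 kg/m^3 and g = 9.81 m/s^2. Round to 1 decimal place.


Convert period to seconds: T = 11.2 * 3600 = 40320.0 s
H^2 = 4.8^2 = 23.04
P = 0.5 * rho * g * A * H^2 / T
P = 0.5 * 1025 * 9.81 * 43088 * 23.04 / 40320.0
P = 123788.7 W

123788.7


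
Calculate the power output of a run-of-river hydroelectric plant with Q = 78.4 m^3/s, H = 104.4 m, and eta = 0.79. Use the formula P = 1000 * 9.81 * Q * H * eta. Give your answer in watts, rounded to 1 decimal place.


Apply the hydropower formula P = rho * g * Q * H * eta
rho * g = 1000 * 9.81 = 9810.0
P = 9810.0 * 78.4 * 104.4 * 0.79
P = 63432621.5 W

63432621.5


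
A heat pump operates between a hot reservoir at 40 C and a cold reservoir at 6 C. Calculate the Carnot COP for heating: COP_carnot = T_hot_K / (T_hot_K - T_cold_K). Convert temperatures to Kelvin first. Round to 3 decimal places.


Convert to Kelvin:
  T_hot = 40 + 273.15 = 313.15 K
  T_cold = 6 + 273.15 = 279.15 K
Apply Carnot COP formula:
  COP = T_hot_K / (T_hot_K - T_cold_K) = 313.15 / 34.0
  COP = 9.210

9.210


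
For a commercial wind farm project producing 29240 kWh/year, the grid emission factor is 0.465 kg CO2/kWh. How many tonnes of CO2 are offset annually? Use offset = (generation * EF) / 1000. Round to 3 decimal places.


CO2 offset in kg = generation * emission_factor
CO2 offset = 29240 * 0.465 = 13596.6 kg
Convert to tonnes:
  CO2 offset = 13596.6 / 1000 = 13.597 tonnes

13.597


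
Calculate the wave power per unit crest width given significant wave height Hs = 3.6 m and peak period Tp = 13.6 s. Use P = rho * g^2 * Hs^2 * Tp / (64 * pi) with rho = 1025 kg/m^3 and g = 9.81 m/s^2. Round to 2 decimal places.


Apply wave power formula:
  g^2 = 9.81^2 = 96.2361
  Hs^2 = 3.6^2 = 12.96
  Numerator = rho * g^2 * Hs^2 * Tp = 1025 * 96.2361 * 12.96 * 13.6 = 17386244.79
  Denominator = 64 * pi = 201.0619
  P = 17386244.79 / 201.0619 = 86472.09 W/m

86472.09


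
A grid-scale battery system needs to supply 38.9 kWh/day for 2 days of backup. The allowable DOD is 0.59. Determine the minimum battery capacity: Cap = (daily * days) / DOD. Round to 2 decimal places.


Total energy needed = daily * days = 38.9 * 2 = 77.8 kWh
Account for depth of discharge:
  Cap = total_energy / DOD = 77.8 / 0.59
  Cap = 131.86 kWh

131.86


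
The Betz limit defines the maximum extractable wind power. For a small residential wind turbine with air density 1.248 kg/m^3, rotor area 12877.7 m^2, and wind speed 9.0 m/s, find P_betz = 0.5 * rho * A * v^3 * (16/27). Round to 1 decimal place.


The Betz coefficient Cp_max = 16/27 = 0.5926
v^3 = 9.0^3 = 729.0
P_betz = 0.5 * rho * A * v^3 * Cp_max
P_betz = 0.5 * 1.248 * 12877.7 * 729.0 * 0.5926
P_betz = 3471415.8 W

3471415.8


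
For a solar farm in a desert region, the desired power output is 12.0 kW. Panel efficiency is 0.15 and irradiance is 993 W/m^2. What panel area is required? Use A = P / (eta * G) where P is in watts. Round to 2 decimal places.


Convert target power to watts: P = 12.0 * 1000 = 12000.0 W
Compute denominator: eta * G = 0.15 * 993 = 148.95
Required area A = P / (eta * G) = 12000.0 / 148.95
A = 80.56 m^2

80.56


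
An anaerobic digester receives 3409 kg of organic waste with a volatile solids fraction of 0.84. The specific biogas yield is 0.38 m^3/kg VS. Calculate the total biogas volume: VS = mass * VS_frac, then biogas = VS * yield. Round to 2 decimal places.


Compute volatile solids:
  VS = mass * VS_fraction = 3409 * 0.84 = 2863.56 kg
Calculate biogas volume:
  Biogas = VS * specific_yield = 2863.56 * 0.38
  Biogas = 1088.15 m^3

1088.15


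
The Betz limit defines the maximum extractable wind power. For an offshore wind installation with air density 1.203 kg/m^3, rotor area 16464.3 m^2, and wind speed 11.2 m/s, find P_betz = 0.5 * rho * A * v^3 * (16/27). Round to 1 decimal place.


The Betz coefficient Cp_max = 16/27 = 0.5926
v^3 = 11.2^3 = 1404.928
P_betz = 0.5 * rho * A * v^3 * Cp_max
P_betz = 0.5 * 1.203 * 16464.3 * 1404.928 * 0.5926
P_betz = 8244972.1 W

8244972.1


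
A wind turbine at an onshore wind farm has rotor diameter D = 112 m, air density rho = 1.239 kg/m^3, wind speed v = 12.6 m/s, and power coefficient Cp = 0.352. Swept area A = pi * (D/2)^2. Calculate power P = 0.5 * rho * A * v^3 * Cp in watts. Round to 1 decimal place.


Step 1 -- Compute swept area:
  A = pi * (D/2)^2 = pi * (112/2)^2 = 9852.03 m^2
Step 2 -- Apply wind power equation:
  P = 0.5 * rho * A * v^3 * Cp
  v^3 = 12.6^3 = 2000.376
  P = 0.5 * 1.239 * 9852.03 * 2000.376 * 0.352
  P = 4297555.9 W

4297555.9


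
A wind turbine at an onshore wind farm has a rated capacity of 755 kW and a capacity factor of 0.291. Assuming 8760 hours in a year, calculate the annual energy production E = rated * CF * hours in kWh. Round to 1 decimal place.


Annual energy = rated_kW * capacity_factor * hours_per_year
Given: P_rated = 755 kW, CF = 0.291, hours = 8760
E = 755 * 0.291 * 8760
E = 1924615.8 kWh

1924615.8


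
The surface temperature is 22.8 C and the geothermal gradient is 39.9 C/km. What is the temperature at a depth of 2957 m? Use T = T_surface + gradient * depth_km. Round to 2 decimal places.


Convert depth to km: 2957 / 1000 = 2.957 km
Temperature increase = gradient * depth_km = 39.9 * 2.957 = 117.98 C
Temperature at depth = T_surface + delta_T = 22.8 + 117.98
T = 140.78 C

140.78


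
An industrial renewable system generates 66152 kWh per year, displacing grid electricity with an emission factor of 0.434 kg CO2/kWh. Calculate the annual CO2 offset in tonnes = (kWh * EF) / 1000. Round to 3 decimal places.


CO2 offset in kg = generation * emission_factor
CO2 offset = 66152 * 0.434 = 28709.97 kg
Convert to tonnes:
  CO2 offset = 28709.97 / 1000 = 28.710 tonnes

28.710


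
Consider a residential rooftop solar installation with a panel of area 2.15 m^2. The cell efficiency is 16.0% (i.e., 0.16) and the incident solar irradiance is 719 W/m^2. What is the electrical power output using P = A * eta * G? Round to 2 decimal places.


Use the solar power formula P = A * eta * G.
Given: A = 2.15 m^2, eta = 0.16, G = 719 W/m^2
P = 2.15 * 0.16 * 719
P = 247.34 W

247.34


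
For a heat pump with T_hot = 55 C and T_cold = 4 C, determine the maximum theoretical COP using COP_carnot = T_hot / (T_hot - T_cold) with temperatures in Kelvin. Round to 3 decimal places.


Convert to Kelvin:
  T_hot = 55 + 273.15 = 328.15 K
  T_cold = 4 + 273.15 = 277.15 K
Apply Carnot COP formula:
  COP = T_hot_K / (T_hot_K - T_cold_K) = 328.15 / 51.0
  COP = 6.434

6.434


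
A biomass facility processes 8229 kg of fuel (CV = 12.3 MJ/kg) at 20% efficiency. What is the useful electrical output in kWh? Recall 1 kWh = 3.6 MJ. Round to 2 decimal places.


Total energy = mass * CV = 8229 * 12.3 = 101216.7 MJ
Useful energy = total * eta = 101216.7 * 0.2 = 20243.34 MJ
Convert to kWh: 20243.34 / 3.6
Useful energy = 5623.15 kWh

5623.15


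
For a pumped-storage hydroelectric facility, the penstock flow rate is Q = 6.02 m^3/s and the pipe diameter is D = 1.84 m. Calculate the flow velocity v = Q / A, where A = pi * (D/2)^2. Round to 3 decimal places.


Compute pipe cross-sectional area:
  A = pi * (D/2)^2 = pi * (1.84/2)^2 = 2.659 m^2
Calculate velocity:
  v = Q / A = 6.02 / 2.659
  v = 2.264 m/s

2.264


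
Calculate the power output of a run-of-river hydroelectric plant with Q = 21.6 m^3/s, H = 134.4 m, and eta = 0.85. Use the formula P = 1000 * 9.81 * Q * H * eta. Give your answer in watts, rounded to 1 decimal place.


Apply the hydropower formula P = rho * g * Q * H * eta
rho * g = 1000 * 9.81 = 9810.0
P = 9810.0 * 21.6 * 134.4 * 0.85
P = 24206999.0 W

24206999.0


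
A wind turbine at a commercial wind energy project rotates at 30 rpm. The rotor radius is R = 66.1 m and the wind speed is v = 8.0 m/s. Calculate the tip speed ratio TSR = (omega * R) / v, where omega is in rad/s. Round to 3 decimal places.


Convert rotational speed to rad/s:
  omega = 30 * 2 * pi / 60 = 3.1416 rad/s
Compute tip speed:
  v_tip = omega * R = 3.1416 * 66.1 = 207.659 m/s
Tip speed ratio:
  TSR = v_tip / v_wind = 207.659 / 8.0 = 25.957

25.957


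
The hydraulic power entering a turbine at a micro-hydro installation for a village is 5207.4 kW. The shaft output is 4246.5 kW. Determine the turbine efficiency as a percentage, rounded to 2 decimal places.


Turbine efficiency = (output power / input power) * 100
eta = (4246.5 / 5207.4) * 100
eta = 81.55%

81.55


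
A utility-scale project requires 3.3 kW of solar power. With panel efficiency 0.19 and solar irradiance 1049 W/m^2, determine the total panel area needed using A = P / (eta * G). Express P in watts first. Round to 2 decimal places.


Convert target power to watts: P = 3.3 * 1000 = 3300.0 W
Compute denominator: eta * G = 0.19 * 1049 = 199.31
Required area A = P / (eta * G) = 3300.0 / 199.31
A = 16.56 m^2

16.56


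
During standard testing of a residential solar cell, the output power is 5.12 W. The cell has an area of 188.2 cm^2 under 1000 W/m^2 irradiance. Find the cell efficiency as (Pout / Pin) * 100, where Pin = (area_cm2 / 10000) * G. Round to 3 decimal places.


First compute the input power:
  Pin = area_cm2 / 10000 * G = 188.2 / 10000 * 1000 = 18.82 W
Then compute efficiency:
  Efficiency = (Pout / Pin) * 100 = (5.12 / 18.82) * 100
  Efficiency = 27.205%

27.205


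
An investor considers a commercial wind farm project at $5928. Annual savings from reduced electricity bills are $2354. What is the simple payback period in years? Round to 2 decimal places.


Simple payback period = initial cost / annual savings
Payback = 5928 / 2354
Payback = 2.52 years

2.52


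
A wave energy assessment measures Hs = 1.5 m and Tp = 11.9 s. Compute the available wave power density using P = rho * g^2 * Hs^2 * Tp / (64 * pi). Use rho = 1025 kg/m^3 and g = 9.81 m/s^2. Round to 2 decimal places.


Apply wave power formula:
  g^2 = 9.81^2 = 96.2361
  Hs^2 = 1.5^2 = 2.25
  Numerator = rho * g^2 * Hs^2 * Tp = 1025 * 96.2361 * 2.25 * 11.9 = 2641139.62
  Denominator = 64 * pi = 201.0619
  P = 2641139.62 / 201.0619 = 13135.95 W/m

13135.95


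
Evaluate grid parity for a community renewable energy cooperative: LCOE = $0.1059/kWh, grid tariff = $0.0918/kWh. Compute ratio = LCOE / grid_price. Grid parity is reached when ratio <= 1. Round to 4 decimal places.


Compare LCOE to grid price:
  LCOE = $0.1059/kWh, Grid price = $0.0918/kWh
  Ratio = LCOE / grid_price = 0.1059 / 0.0918 = 1.1536
  Grid parity achieved (ratio <= 1)? no

1.1536


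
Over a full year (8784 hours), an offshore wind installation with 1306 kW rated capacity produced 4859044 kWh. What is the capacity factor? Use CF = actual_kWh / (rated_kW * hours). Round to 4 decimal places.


Capacity factor = actual output / maximum possible output
Maximum possible = rated * hours = 1306 * 8784 = 11471904 kWh
CF = 4859044 / 11471904
CF = 0.4236

0.4236


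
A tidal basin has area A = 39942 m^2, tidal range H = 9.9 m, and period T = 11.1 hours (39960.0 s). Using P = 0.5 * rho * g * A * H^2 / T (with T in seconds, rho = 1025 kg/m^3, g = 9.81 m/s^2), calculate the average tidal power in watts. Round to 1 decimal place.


Convert period to seconds: T = 11.1 * 3600 = 39960.0 s
H^2 = 9.9^2 = 98.01
P = 0.5 * rho * g * A * H^2 / T
P = 0.5 * 1025 * 9.81 * 39942 * 98.01 / 39960.0
P = 492535.6 W

492535.6


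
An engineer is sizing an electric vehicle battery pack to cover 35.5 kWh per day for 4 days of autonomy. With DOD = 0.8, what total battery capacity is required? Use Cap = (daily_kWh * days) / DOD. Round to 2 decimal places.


Total energy needed = daily * days = 35.5 * 4 = 142.0 kWh
Account for depth of discharge:
  Cap = total_energy / DOD = 142.0 / 0.8
  Cap = 177.50 kWh

177.50


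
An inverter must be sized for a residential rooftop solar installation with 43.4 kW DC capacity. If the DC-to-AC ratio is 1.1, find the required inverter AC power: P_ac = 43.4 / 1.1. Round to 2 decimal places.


The inverter AC capacity is determined by the DC/AC ratio.
Given: P_dc = 43.4 kW, DC/AC ratio = 1.1
P_ac = P_dc / ratio = 43.4 / 1.1
P_ac = 39.45 kW

39.45


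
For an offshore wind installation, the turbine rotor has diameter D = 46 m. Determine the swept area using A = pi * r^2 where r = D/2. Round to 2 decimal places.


Compute the rotor radius:
  r = D / 2 = 46 / 2 = 23.0 m
Calculate swept area:
  A = pi * r^2 = pi * 23.0^2
  A = 1661.90 m^2

1661.90


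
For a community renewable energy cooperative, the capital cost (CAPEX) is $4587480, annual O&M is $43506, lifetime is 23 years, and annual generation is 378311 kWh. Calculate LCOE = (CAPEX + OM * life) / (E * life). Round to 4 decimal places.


Total cost = CAPEX + OM * lifetime = 4587480 + 43506 * 23 = 4587480 + 1000638 = 5588118
Total generation = annual * lifetime = 378311 * 23 = 8701153 kWh
LCOE = 5588118 / 8701153
LCOE = 0.6422 $/kWh

0.6422


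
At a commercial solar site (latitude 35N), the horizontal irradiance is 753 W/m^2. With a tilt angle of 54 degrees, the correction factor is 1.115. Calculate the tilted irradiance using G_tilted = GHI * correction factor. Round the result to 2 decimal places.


Identify the given values:
  GHI = 753 W/m^2, tilt correction factor = 1.115
Apply the formula G_tilted = GHI * factor:
  G_tilted = 753 * 1.115
  G_tilted = 839.60 W/m^2

839.60


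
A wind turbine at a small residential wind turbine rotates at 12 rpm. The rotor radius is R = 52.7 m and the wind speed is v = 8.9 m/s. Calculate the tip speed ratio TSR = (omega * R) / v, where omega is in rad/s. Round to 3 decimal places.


Convert rotational speed to rad/s:
  omega = 12 * 2 * pi / 60 = 1.2566 rad/s
Compute tip speed:
  v_tip = omega * R = 1.2566 * 52.7 = 66.225 m/s
Tip speed ratio:
  TSR = v_tip / v_wind = 66.225 / 8.9 = 7.441

7.441


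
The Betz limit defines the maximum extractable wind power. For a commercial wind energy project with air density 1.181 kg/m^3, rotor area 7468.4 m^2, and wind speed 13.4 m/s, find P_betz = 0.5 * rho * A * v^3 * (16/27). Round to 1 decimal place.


The Betz coefficient Cp_max = 16/27 = 0.5926
v^3 = 13.4^3 = 2406.104
P_betz = 0.5 * rho * A * v^3 * Cp_max
P_betz = 0.5 * 1.181 * 7468.4 * 2406.104 * 0.5926
P_betz = 6288080.4 W

6288080.4


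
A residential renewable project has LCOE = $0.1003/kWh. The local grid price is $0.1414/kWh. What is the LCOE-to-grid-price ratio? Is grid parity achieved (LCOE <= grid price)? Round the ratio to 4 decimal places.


Compare LCOE to grid price:
  LCOE = $0.1003/kWh, Grid price = $0.1414/kWh
  Ratio = LCOE / grid_price = 0.1003 / 0.1414 = 0.7093
  Grid parity achieved (ratio <= 1)? yes

0.7093


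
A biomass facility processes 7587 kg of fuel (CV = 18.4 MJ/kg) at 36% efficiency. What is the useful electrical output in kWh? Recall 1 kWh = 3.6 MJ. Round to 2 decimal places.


Total energy = mass * CV = 7587 * 18.4 = 139600.8 MJ
Useful energy = total * eta = 139600.8 * 0.36 = 50256.29 MJ
Convert to kWh: 50256.29 / 3.6
Useful energy = 13960.08 kWh

13960.08


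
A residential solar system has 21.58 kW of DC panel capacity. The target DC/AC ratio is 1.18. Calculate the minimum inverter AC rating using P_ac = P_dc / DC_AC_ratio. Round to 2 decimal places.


The inverter AC capacity is determined by the DC/AC ratio.
Given: P_dc = 21.58 kW, DC/AC ratio = 1.18
P_ac = P_dc / ratio = 21.58 / 1.18
P_ac = 18.29 kW

18.29


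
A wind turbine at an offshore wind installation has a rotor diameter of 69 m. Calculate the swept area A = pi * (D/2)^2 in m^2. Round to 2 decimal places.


Compute the rotor radius:
  r = D / 2 = 69 / 2 = 34.5 m
Calculate swept area:
  A = pi * r^2 = pi * 34.5^2
  A = 3739.28 m^2

3739.28


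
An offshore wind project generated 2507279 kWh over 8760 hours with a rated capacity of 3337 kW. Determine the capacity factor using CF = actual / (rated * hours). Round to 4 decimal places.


Capacity factor = actual output / maximum possible output
Maximum possible = rated * hours = 3337 * 8760 = 29232120 kWh
CF = 2507279 / 29232120
CF = 0.0858

0.0858


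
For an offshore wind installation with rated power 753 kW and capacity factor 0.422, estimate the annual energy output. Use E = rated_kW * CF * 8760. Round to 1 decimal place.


Annual energy = rated_kW * capacity_factor * hours_per_year
Given: P_rated = 753 kW, CF = 0.422, hours = 8760
E = 753 * 0.422 * 8760
E = 2783630.2 kWh

2783630.2


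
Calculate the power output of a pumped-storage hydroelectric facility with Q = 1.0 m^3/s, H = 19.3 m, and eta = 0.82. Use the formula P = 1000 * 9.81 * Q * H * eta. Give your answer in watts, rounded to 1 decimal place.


Apply the hydropower formula P = rho * g * Q * H * eta
rho * g = 1000 * 9.81 = 9810.0
P = 9810.0 * 1.0 * 19.3 * 0.82
P = 155253.1 W

155253.1


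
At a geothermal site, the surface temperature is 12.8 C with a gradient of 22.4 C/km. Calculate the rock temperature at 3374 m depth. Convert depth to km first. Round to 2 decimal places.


Convert depth to km: 3374 / 1000 = 3.374 km
Temperature increase = gradient * depth_km = 22.4 * 3.374 = 75.58 C
Temperature at depth = T_surface + delta_T = 12.8 + 75.58
T = 88.38 C

88.38


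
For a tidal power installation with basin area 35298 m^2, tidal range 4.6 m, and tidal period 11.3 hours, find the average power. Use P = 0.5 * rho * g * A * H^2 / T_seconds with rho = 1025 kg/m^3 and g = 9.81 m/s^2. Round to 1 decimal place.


Convert period to seconds: T = 11.3 * 3600 = 40680.0 s
H^2 = 4.6^2 = 21.16
P = 0.5 * rho * g * A * H^2 / T
P = 0.5 * 1025 * 9.81 * 35298 * 21.16 / 40680.0
P = 92309.8 W

92309.8


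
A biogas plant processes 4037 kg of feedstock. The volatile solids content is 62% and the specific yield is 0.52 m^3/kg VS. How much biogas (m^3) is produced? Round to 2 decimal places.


Compute volatile solids:
  VS = mass * VS_fraction = 4037 * 0.62 = 2502.94 kg
Calculate biogas volume:
  Biogas = VS * specific_yield = 2502.94 * 0.52
  Biogas = 1301.53 m^3

1301.53


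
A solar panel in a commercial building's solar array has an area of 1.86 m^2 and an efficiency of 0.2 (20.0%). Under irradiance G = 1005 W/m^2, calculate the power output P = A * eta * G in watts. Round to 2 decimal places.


Use the solar power formula P = A * eta * G.
Given: A = 1.86 m^2, eta = 0.2, G = 1005 W/m^2
P = 1.86 * 0.2 * 1005
P = 373.86 W

373.86


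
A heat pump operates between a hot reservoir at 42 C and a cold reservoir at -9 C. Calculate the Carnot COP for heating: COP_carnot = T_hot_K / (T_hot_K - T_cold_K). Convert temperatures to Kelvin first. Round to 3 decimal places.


Convert to Kelvin:
  T_hot = 42 + 273.15 = 315.15 K
  T_cold = -9 + 273.15 = 264.15 K
Apply Carnot COP formula:
  COP = T_hot_K / (T_hot_K - T_cold_K) = 315.15 / 51.0
  COP = 6.179

6.179


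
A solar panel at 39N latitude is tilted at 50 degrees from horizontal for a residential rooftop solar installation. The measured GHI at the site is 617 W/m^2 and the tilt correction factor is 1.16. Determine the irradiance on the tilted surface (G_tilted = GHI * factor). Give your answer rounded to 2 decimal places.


Identify the given values:
  GHI = 617 W/m^2, tilt correction factor = 1.16
Apply the formula G_tilted = GHI * factor:
  G_tilted = 617 * 1.16
  G_tilted = 715.72 W/m^2

715.72


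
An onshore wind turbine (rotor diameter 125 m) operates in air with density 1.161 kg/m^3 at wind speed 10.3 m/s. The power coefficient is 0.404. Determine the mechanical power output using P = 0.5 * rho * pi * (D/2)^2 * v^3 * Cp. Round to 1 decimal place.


Step 1 -- Compute swept area:
  A = pi * (D/2)^2 = pi * (125/2)^2 = 12271.85 m^2
Step 2 -- Apply wind power equation:
  P = 0.5 * rho * A * v^3 * Cp
  v^3 = 10.3^3 = 1092.727
  P = 0.5 * 1.161 * 12271.85 * 1092.727 * 0.404
  P = 3144887.9 W

3144887.9


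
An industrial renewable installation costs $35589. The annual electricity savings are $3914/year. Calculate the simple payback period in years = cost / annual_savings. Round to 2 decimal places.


Simple payback period = initial cost / annual savings
Payback = 35589 / 3914
Payback = 9.09 years

9.09


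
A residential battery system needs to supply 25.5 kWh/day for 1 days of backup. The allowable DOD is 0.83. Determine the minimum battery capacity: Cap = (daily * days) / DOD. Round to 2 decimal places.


Total energy needed = daily * days = 25.5 * 1 = 25.5 kWh
Account for depth of discharge:
  Cap = total_energy / DOD = 25.5 / 0.83
  Cap = 30.72 kWh

30.72


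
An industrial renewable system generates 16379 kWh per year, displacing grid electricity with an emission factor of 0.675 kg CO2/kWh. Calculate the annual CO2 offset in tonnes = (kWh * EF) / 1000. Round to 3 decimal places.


CO2 offset in kg = generation * emission_factor
CO2 offset = 16379 * 0.675 = 11055.83 kg
Convert to tonnes:
  CO2 offset = 11055.83 / 1000 = 11.056 tonnes

11.056


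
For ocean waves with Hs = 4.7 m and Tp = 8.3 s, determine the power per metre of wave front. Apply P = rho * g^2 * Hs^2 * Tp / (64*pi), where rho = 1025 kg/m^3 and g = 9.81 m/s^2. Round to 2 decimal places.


Apply wave power formula:
  g^2 = 9.81^2 = 96.2361
  Hs^2 = 4.7^2 = 22.09
  Numerator = rho * g^2 * Hs^2 * Tp = 1025 * 96.2361 * 22.09 * 8.3 = 18085715.23
  Denominator = 64 * pi = 201.0619
  P = 18085715.23 / 201.0619 = 89950.97 W/m

89950.97


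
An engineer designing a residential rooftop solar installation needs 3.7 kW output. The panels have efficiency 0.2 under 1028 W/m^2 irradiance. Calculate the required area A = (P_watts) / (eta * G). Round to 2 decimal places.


Convert target power to watts: P = 3.7 * 1000 = 3700.0 W
Compute denominator: eta * G = 0.2 * 1028 = 205.6
Required area A = P / (eta * G) = 3700.0 / 205.6
A = 18.00 m^2

18.00


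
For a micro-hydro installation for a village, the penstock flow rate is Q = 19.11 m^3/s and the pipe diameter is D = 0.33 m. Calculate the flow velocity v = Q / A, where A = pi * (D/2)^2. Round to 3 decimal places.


Compute pipe cross-sectional area:
  A = pi * (D/2)^2 = pi * (0.33/2)^2 = 0.0855 m^2
Calculate velocity:
  v = Q / A = 19.11 / 0.0855
  v = 223.431 m/s

223.431


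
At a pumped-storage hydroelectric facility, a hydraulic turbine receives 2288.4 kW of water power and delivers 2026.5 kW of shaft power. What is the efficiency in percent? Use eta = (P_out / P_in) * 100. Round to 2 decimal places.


Turbine efficiency = (output power / input power) * 100
eta = (2026.5 / 2288.4) * 100
eta = 88.56%

88.56


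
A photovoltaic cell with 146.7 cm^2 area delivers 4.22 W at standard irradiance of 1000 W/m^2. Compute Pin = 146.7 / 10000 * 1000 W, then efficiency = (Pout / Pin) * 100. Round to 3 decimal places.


First compute the input power:
  Pin = area_cm2 / 10000 * G = 146.7 / 10000 * 1000 = 14.67 W
Then compute efficiency:
  Efficiency = (Pout / Pin) * 100 = (4.22 / 14.67) * 100
  Efficiency = 28.766%

28.766


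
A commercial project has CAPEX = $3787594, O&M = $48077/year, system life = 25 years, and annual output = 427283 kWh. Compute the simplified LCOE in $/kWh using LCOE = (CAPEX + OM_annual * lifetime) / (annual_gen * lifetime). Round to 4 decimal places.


Total cost = CAPEX + OM * lifetime = 3787594 + 48077 * 25 = 3787594 + 1201925 = 4989519
Total generation = annual * lifetime = 427283 * 25 = 10682075 kWh
LCOE = 4989519 / 10682075
LCOE = 0.4671 $/kWh

0.4671


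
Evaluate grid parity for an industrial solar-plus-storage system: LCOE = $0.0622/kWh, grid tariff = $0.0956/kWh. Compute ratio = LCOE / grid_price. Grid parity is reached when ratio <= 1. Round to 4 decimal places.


Compare LCOE to grid price:
  LCOE = $0.0622/kWh, Grid price = $0.0956/kWh
  Ratio = LCOE / grid_price = 0.0622 / 0.0956 = 0.6506
  Grid parity achieved (ratio <= 1)? yes

0.6506


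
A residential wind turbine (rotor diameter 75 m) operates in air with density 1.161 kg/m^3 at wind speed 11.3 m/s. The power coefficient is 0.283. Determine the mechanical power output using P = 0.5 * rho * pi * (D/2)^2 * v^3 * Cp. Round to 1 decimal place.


Step 1 -- Compute swept area:
  A = pi * (D/2)^2 = pi * (75/2)^2 = 4417.86 m^2
Step 2 -- Apply wind power equation:
  P = 0.5 * rho * A * v^3 * Cp
  v^3 = 11.3^3 = 1442.897
  P = 0.5 * 1.161 * 4417.86 * 1442.897 * 0.283
  P = 1047216.3 W

1047216.3


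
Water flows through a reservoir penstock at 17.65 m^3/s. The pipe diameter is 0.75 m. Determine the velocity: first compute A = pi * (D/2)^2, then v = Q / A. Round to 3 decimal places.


Compute pipe cross-sectional area:
  A = pi * (D/2)^2 = pi * (0.75/2)^2 = 0.4418 m^2
Calculate velocity:
  v = Q / A = 17.65 / 0.4418
  v = 39.951 m/s

39.951


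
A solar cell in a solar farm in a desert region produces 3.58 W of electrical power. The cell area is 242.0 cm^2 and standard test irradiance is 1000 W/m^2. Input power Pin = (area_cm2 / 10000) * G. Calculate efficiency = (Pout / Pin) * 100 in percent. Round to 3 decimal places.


First compute the input power:
  Pin = area_cm2 / 10000 * G = 242.0 / 10000 * 1000 = 24.2 W
Then compute efficiency:
  Efficiency = (Pout / Pin) * 100 = (3.58 / 24.2) * 100
  Efficiency = 14.793%

14.793


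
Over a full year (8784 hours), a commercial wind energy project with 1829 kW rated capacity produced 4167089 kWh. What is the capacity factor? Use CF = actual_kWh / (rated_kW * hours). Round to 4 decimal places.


Capacity factor = actual output / maximum possible output
Maximum possible = rated * hours = 1829 * 8784 = 16065936 kWh
CF = 4167089 / 16065936
CF = 0.2594

0.2594


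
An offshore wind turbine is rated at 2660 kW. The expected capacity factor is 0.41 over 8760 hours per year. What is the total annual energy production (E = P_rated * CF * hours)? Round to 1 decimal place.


Annual energy = rated_kW * capacity_factor * hours_per_year
Given: P_rated = 2660 kW, CF = 0.41, hours = 8760
E = 2660 * 0.41 * 8760
E = 9553656.0 kWh

9553656.0


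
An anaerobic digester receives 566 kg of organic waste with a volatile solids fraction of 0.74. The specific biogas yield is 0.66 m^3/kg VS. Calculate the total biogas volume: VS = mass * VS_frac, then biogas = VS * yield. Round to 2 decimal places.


Compute volatile solids:
  VS = mass * VS_fraction = 566 * 0.74 = 418.84 kg
Calculate biogas volume:
  Biogas = VS * specific_yield = 418.84 * 0.66
  Biogas = 276.43 m^3

276.43


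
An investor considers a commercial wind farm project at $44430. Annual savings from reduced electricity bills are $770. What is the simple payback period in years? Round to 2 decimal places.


Simple payback period = initial cost / annual savings
Payback = 44430 / 770
Payback = 57.70 years

57.70


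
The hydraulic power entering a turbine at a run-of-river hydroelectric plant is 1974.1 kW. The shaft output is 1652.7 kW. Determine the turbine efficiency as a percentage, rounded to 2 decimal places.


Turbine efficiency = (output power / input power) * 100
eta = (1652.7 / 1974.1) * 100
eta = 83.72%

83.72


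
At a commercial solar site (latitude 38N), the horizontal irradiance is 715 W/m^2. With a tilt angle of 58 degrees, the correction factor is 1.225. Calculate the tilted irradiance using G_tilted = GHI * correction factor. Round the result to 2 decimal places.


Identify the given values:
  GHI = 715 W/m^2, tilt correction factor = 1.225
Apply the formula G_tilted = GHI * factor:
  G_tilted = 715 * 1.225
  G_tilted = 875.88 W/m^2

875.88


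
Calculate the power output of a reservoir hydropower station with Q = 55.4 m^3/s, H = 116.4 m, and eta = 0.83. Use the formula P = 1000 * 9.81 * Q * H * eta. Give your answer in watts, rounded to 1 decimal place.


Apply the hydropower formula P = rho * g * Q * H * eta
rho * g = 1000 * 9.81 = 9810.0
P = 9810.0 * 55.4 * 116.4 * 0.83
P = 52506110.1 W

52506110.1


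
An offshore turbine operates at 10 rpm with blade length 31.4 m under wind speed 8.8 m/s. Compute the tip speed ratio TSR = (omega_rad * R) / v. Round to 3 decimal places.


Convert rotational speed to rad/s:
  omega = 10 * 2 * pi / 60 = 1.0472 rad/s
Compute tip speed:
  v_tip = omega * R = 1.0472 * 31.4 = 32.882 m/s
Tip speed ratio:
  TSR = v_tip / v_wind = 32.882 / 8.8 = 3.737

3.737


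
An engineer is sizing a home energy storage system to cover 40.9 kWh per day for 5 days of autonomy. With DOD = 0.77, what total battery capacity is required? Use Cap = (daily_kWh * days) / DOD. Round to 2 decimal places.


Total energy needed = daily * days = 40.9 * 5 = 204.5 kWh
Account for depth of discharge:
  Cap = total_energy / DOD = 204.5 / 0.77
  Cap = 265.58 kWh

265.58


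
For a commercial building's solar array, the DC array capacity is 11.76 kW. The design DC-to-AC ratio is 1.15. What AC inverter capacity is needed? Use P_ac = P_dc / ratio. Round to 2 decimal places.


The inverter AC capacity is determined by the DC/AC ratio.
Given: P_dc = 11.76 kW, DC/AC ratio = 1.15
P_ac = P_dc / ratio = 11.76 / 1.15
P_ac = 10.23 kW

10.23


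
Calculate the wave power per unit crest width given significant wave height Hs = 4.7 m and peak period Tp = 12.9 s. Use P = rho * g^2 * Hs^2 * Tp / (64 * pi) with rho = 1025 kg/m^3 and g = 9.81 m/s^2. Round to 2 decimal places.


Apply wave power formula:
  g^2 = 9.81^2 = 96.2361
  Hs^2 = 4.7^2 = 22.09
  Numerator = rho * g^2 * Hs^2 * Tp = 1025 * 96.2361 * 22.09 * 12.9 = 28109123.67
  Denominator = 64 * pi = 201.0619
  P = 28109123.67 / 201.0619 = 139803.31 W/m

139803.31


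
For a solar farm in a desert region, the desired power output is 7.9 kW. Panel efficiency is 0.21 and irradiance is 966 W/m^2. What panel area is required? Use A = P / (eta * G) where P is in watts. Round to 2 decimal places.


Convert target power to watts: P = 7.9 * 1000 = 7900.0 W
Compute denominator: eta * G = 0.21 * 966 = 202.86
Required area A = P / (eta * G) = 7900.0 / 202.86
A = 38.94 m^2

38.94
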